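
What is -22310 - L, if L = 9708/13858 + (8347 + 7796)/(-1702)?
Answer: -263001761641/11793158 ≈ -22301.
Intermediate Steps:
L = -103593339/11793158 (L = 9708*(1/13858) + 16143*(-1/1702) = 4854/6929 - 16143/1702 = -103593339/11793158 ≈ -8.7842)
-22310 - L = -22310 - 1*(-103593339/11793158) = -22310 + 103593339/11793158 = -263001761641/11793158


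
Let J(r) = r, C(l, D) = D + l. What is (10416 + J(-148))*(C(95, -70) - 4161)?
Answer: -42468448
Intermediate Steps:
(10416 + J(-148))*(C(95, -70) - 4161) = (10416 - 148)*((-70 + 95) - 4161) = 10268*(25 - 4161) = 10268*(-4136) = -42468448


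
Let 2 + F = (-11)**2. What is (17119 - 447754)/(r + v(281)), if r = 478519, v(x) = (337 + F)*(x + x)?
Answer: -430635/734791 ≈ -0.58606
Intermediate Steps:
F = 119 (F = -2 + (-11)**2 = -2 + 121 = 119)
v(x) = 912*x (v(x) = (337 + 119)*(x + x) = 456*(2*x) = 912*x)
(17119 - 447754)/(r + v(281)) = (17119 - 447754)/(478519 + 912*281) = -430635/(478519 + 256272) = -430635/734791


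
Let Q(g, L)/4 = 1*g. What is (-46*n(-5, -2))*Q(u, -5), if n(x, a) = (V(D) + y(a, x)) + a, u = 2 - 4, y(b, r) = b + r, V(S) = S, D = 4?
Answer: -1840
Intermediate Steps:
u = -2
n(x, a) = 4 + x + 2*a (n(x, a) = (4 + (a + x)) + a = (4 + a + x) + a = 4 + x + 2*a)
Q(g, L) = 4*g (Q(g, L) = 4*(1*g) = 4*g)
(-46*n(-5, -2))*Q(u, -5) = (-46*(4 - 5 + 2*(-2)))*(4*(-2)) = -46*(4 - 5 - 4)*(-8) = -46*(-5)*(-8) = 230*(-8) = -1840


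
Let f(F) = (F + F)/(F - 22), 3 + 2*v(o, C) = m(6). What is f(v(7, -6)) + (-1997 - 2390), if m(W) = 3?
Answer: -4387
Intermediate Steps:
v(o, C) = 0 (v(o, C) = -3/2 + (1/2)*3 = -3/2 + 3/2 = 0)
f(F) = 2*F/(-22 + F) (f(F) = (2*F)/(-22 + F) = 2*F/(-22 + F))
f(v(7, -6)) + (-1997 - 2390) = 2*0/(-22 + 0) + (-1997 - 2390) = 2*0/(-22) - 4387 = 2*0*(-1/22) - 4387 = 0 - 4387 = -4387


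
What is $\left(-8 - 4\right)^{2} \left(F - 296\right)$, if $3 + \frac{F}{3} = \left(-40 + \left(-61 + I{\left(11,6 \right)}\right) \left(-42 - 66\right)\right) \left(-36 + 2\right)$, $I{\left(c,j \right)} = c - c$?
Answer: $-96220944$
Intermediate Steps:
$I{\left(c,j \right)} = 0$
$F = -667905$ ($F = -9 + 3 \left(-40 + \left(-61 + 0\right) \left(-42 - 66\right)\right) \left(-36 + 2\right) = -9 + 3 \left(-40 - -6588\right) \left(-34\right) = -9 + 3 \left(-40 + 6588\right) \left(-34\right) = -9 + 3 \cdot 6548 \left(-34\right) = -9 + 3 \left(-222632\right) = -9 - 667896 = -667905$)
$\left(-8 - 4\right)^{2} \left(F - 296\right) = \left(-8 - 4\right)^{2} \left(-667905 - 296\right) = \left(-12\right)^{2} \left(-668201\right) = 144 \left(-668201\right) = -96220944$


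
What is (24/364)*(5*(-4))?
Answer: -120/91 ≈ -1.3187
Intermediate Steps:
(24/364)*(5*(-4)) = (24*(1/364))*(-20) = (6/91)*(-20) = -120/91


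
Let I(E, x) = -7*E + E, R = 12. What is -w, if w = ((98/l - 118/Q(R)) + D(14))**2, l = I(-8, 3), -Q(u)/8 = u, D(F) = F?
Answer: -687241/2304 ≈ -298.28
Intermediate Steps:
Q(u) = -8*u
I(E, x) = -6*E
l = 48 (l = -6*(-8) = 48)
w = 687241/2304 (w = ((98/48 - 118/((-8*12))) + 14)**2 = ((98*(1/48) - 118/(-96)) + 14)**2 = ((49/24 - 118*(-1/96)) + 14)**2 = ((49/24 + 59/48) + 14)**2 = (157/48 + 14)**2 = (829/48)**2 = 687241/2304 ≈ 298.28)
-w = -1*687241/2304 = -687241/2304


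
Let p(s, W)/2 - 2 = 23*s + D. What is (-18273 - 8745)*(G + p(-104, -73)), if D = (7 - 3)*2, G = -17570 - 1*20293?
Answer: 1151696286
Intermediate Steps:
G = -37863 (G = -17570 - 20293 = -37863)
D = 8 (D = 4*2 = 8)
p(s, W) = 20 + 46*s (p(s, W) = 4 + 2*(23*s + 8) = 4 + 2*(8 + 23*s) = 4 + (16 + 46*s) = 20 + 46*s)
(-18273 - 8745)*(G + p(-104, -73)) = (-18273 - 8745)*(-37863 + (20 + 46*(-104))) = -27018*(-37863 + (20 - 4784)) = -27018*(-37863 - 4764) = -27018*(-42627) = 1151696286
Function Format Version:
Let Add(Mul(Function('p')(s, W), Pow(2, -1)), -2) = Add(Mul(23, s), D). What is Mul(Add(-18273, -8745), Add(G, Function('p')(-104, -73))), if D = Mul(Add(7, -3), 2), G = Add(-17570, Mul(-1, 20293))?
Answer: 1151696286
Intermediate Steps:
G = -37863 (G = Add(-17570, -20293) = -37863)
D = 8 (D = Mul(4, 2) = 8)
Function('p')(s, W) = Add(20, Mul(46, s)) (Function('p')(s, W) = Add(4, Mul(2, Add(Mul(23, s), 8))) = Add(4, Mul(2, Add(8, Mul(23, s)))) = Add(4, Add(16, Mul(46, s))) = Add(20, Mul(46, s)))
Mul(Add(-18273, -8745), Add(G, Function('p')(-104, -73))) = Mul(Add(-18273, -8745), Add(-37863, Add(20, Mul(46, -104)))) = Mul(-27018, Add(-37863, Add(20, -4784))) = Mul(-27018, Add(-37863, -4764)) = Mul(-27018, -42627) = 1151696286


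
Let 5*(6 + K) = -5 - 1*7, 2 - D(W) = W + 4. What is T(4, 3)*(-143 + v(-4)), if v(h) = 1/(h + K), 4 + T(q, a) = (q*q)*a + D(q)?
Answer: -168549/31 ≈ -5437.1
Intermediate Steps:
D(W) = -2 - W (D(W) = 2 - (W + 4) = 2 - (4 + W) = 2 + (-4 - W) = -2 - W)
K = -42/5 (K = -6 + (-5 - 1*7)/5 = -6 + (-5 - 7)/5 = -6 + (⅕)*(-12) = -6 - 12/5 = -42/5 ≈ -8.4000)
T(q, a) = -6 - q + a*q² (T(q, a) = -4 + ((q*q)*a + (-2 - q)) = -4 + (q²*a + (-2 - q)) = -4 + (a*q² + (-2 - q)) = -4 + (-2 - q + a*q²) = -6 - q + a*q²)
v(h) = 1/(-42/5 + h) (v(h) = 1/(h - 42/5) = 1/(-42/5 + h))
T(4, 3)*(-143 + v(-4)) = (-6 - 1*4 + 3*4²)*(-143 + 5/(-42 + 5*(-4))) = (-6 - 4 + 3*16)*(-143 + 5/(-42 - 20)) = (-6 - 4 + 48)*(-143 + 5/(-62)) = 38*(-143 + 5*(-1/62)) = 38*(-143 - 5/62) = 38*(-8871/62) = -168549/31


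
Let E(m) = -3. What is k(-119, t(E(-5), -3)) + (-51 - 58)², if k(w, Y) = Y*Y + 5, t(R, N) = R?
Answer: 11895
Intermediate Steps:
k(w, Y) = 5 + Y² (k(w, Y) = Y² + 5 = 5 + Y²)
k(-119, t(E(-5), -3)) + (-51 - 58)² = (5 + (-3)²) + (-51 - 58)² = (5 + 9) + (-109)² = 14 + 11881 = 11895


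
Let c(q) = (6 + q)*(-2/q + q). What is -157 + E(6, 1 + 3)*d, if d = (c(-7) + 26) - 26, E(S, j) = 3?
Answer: -958/7 ≈ -136.86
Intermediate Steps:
c(q) = (6 + q)*(q - 2/q)
d = 47/7 (d = ((-2 + (-7)² - 12/(-7) + 6*(-7)) + 26) - 26 = ((-2 + 49 - 12*(-⅐) - 42) + 26) - 26 = ((-2 + 49 + 12/7 - 42) + 26) - 26 = (47/7 + 26) - 26 = 229/7 - 26 = 47/7 ≈ 6.7143)
-157 + E(6, 1 + 3)*d = -157 + 3*(47/7) = -157 + 141/7 = -958/7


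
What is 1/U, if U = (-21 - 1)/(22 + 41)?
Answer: -63/22 ≈ -2.8636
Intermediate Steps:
U = -22/63 ≈ -0.34921
1/U = 1/(-22/63) = -63/22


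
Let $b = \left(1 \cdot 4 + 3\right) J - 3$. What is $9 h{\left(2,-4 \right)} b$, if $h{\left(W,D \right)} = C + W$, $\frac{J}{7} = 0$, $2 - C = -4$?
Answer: $-216$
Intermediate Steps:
$C = 6$ ($C = 2 - -4 = 2 + 4 = 6$)
$J = 0$ ($J = 7 \cdot 0 = 0$)
$h{\left(W,D \right)} = 6 + W$
$b = -3$ ($b = \left(1 \cdot 4 + 3\right) 0 - 3 = \left(4 + 3\right) 0 - 3 = 7 \cdot 0 - 3 = 0 - 3 = -3$)
$9 h{\left(2,-4 \right)} b = 9 \left(6 + 2\right) \left(-3\right) = 9 \cdot 8 \left(-3\right) = 72 \left(-3\right) = -216$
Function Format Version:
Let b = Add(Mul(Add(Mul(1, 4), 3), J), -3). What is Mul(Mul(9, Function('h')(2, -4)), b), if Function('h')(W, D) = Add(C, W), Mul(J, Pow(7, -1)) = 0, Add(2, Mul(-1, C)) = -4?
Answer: -216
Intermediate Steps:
C = 6 (C = Add(2, Mul(-1, -4)) = Add(2, 4) = 6)
J = 0 (J = Mul(7, 0) = 0)
Function('h')(W, D) = Add(6, W)
b = -3 (b = Add(Mul(Add(Mul(1, 4), 3), 0), -3) = Add(Mul(Add(4, 3), 0), -3) = Add(Mul(7, 0), -3) = Add(0, -3) = -3)
Mul(Mul(9, Function('h')(2, -4)), b) = Mul(Mul(9, Add(6, 2)), -3) = Mul(Mul(9, 8), -3) = Mul(72, -3) = -216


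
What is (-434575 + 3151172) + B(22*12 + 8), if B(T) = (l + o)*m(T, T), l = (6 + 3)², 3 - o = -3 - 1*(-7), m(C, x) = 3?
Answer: 2716837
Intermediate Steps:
o = -1 (o = 3 - (-3 - 1*(-7)) = 3 - (-3 + 7) = 3 - 1*4 = 3 - 4 = -1)
l = 81 (l = 9² = 81)
B(T) = 240 (B(T) = (81 - 1)*3 = 80*3 = 240)
(-434575 + 3151172) + B(22*12 + 8) = (-434575 + 3151172) + 240 = 2716597 + 240 = 2716837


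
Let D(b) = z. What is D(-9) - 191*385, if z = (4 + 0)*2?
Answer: -73527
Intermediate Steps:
z = 8 (z = 4*2 = 8)
D(b) = 8
D(-9) - 191*385 = 8 - 191*385 = 8 - 73535 = -73527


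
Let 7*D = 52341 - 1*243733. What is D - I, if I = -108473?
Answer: 567919/7 ≈ 81131.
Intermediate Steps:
D = -191392/7 (D = (52341 - 1*243733)/7 = (52341 - 243733)/7 = (⅐)*(-191392) = -191392/7 ≈ -27342.)
D - I = -191392/7 - 1*(-108473) = -191392/7 + 108473 = 567919/7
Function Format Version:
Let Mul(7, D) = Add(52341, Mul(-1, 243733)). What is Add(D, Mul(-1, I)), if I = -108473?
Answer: Rational(567919, 7) ≈ 81131.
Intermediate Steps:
D = Rational(-191392, 7) (D = Mul(Rational(1, 7), Add(52341, Mul(-1, 243733))) = Mul(Rational(1, 7), Add(52341, -243733)) = Mul(Rational(1, 7), -191392) = Rational(-191392, 7) ≈ -27342.)
Add(D, Mul(-1, I)) = Add(Rational(-191392, 7), Mul(-1, -108473)) = Add(Rational(-191392, 7), 108473) = Rational(567919, 7)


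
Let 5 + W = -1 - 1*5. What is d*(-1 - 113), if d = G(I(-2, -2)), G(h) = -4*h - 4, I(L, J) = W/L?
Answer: 2964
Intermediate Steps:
W = -11 (W = -5 + (-1 - 1*5) = -5 + (-1 - 5) = -5 - 6 = -11)
I(L, J) = -11/L
G(h) = -4 - 4*h
d = -26 (d = -4 - (-44)/(-2) = -4 - (-44)*(-1)/2 = -4 - 4*11/2 = -4 - 22 = -26)
d*(-1 - 113) = -26*(-1 - 113) = -26*(-114) = 2964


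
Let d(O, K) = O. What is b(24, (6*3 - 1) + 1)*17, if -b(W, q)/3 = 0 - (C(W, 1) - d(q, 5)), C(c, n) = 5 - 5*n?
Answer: -918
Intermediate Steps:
b(W, q) = -3*q (b(W, q) = -3*(0 - ((5 - 5*1) - q)) = -3*(0 - ((5 - 5) - q)) = -3*(0 - (0 - q)) = -3*(0 - (-1)*q) = -3*(0 + q) = -3*q)
b(24, (6*3 - 1) + 1)*17 = -3*((6*3 - 1) + 1)*17 = -3*((18 - 1) + 1)*17 = -3*(17 + 1)*17 = -3*18*17 = -54*17 = -918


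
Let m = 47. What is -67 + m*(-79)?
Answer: -3780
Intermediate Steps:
-67 + m*(-79) = -67 + 47*(-79) = -67 - 3713 = -3780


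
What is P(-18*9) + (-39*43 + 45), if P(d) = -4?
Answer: -1636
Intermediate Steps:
P(-18*9) + (-39*43 + 45) = -4 + (-39*43 + 45) = -4 + (-1677 + 45) = -4 - 1632 = -1636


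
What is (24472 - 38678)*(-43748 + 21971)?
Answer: 309364062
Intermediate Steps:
(24472 - 38678)*(-43748 + 21971) = -14206*(-21777) = 309364062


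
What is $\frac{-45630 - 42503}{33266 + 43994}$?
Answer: $- \frac{88133}{77260} \approx -1.1407$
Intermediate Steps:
$\frac{-45630 - 42503}{33266 + 43994} = - \frac{88133}{77260}$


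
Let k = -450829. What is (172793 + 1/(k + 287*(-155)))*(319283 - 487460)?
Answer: -14393729918352177/495314 ≈ -2.9060e+10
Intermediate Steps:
(172793 + 1/(k + 287*(-155)))*(319283 - 487460) = (172793 + 1/(-450829 + 287*(-155)))*(319283 - 487460) = (172793 + 1/(-450829 - 44485))*(-168177) = (172793 + 1/(-495314))*(-168177) = (172793 - 1/495314)*(-168177) = (85586792001/495314)*(-168177) = -14393729918352177/495314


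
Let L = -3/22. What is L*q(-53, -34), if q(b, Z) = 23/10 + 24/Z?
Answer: -813/3740 ≈ -0.21738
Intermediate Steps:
q(b, Z) = 23/10 + 24/Z (q(b, Z) = 23*(1/10) + 24/Z = 23/10 + 24/Z)
L = -3/22 (L = -3*1/22 = -3/22 ≈ -0.13636)
L*q(-53, -34) = -3*(23/10 + 24/(-34))/22 = -3*(23/10 + 24*(-1/34))/22 = -3*(23/10 - 12/17)/22 = -3/22*271/170 = -813/3740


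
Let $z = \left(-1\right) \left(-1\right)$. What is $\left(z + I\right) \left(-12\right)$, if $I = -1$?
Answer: $0$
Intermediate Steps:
$z = 1$
$\left(z + I\right) \left(-12\right) = \left(1 - 1\right) \left(-12\right) = 0 \left(-12\right) = 0$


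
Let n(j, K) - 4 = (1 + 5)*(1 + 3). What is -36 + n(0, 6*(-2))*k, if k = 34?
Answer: 916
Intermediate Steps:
n(j, K) = 28 (n(j, K) = 4 + (1 + 5)*(1 + 3) = 4 + 6*4 = 4 + 24 = 28)
-36 + n(0, 6*(-2))*k = -36 + 28*34 = -36 + 952 = 916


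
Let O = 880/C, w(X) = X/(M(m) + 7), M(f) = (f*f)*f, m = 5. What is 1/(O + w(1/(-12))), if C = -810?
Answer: -14256/15497 ≈ -0.91992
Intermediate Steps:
M(f) = f³ (M(f) = f²*f = f³)
w(X) = X/132 (w(X) = X/(5³ + 7) = X/(125 + 7) = X/132)
O = -88/81 (O = 880/(-810) = 880*(-1/810) = -88/81 ≈ -1.0864)
1/(O + w(1/(-12))) = 1/(-88/81 + (1/132)/(-12)) = 1/(-88/81 + (1/132)*(-1/12)) = 1/(-88/81 - 1/1584) = 1/(-15497/14256) = -14256/15497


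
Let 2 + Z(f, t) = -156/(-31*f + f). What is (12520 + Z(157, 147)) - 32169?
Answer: -15426009/785 ≈ -19651.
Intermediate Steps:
Z(f, t) = -2 + 26/(5*f) (Z(f, t) = -2 - 156/(-31*f + f) = -2 - 156*(-1/(30*f)) = -2 - (-26)/(5*f) = -2 + 26/(5*f))
(12520 + Z(157, 147)) - 32169 = (12520 + (-2 + (26/5)/157)) - 32169 = (12520 + (-2 + (26/5)*(1/157))) - 32169 = (12520 + (-2 + 26/785)) - 32169 = (12520 - 1544/785) - 32169 = 9826656/785 - 32169 = -15426009/785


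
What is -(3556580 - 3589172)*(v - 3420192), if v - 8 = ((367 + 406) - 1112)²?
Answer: -107725131696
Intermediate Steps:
v = 114929 (v = 8 + ((367 + 406) - 1112)² = 8 + (773 - 1112)² = 8 + (-339)² = 8 + 114921 = 114929)
-(3556580 - 3589172)*(v - 3420192) = -(3556580 - 3589172)*(114929 - 3420192) = -(-32592)*(-3305263) = -1*107725131696 = -107725131696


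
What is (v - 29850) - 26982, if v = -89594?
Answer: -146426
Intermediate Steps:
(v - 29850) - 26982 = (-89594 - 29850) - 26982 = -119444 - 26982 = -146426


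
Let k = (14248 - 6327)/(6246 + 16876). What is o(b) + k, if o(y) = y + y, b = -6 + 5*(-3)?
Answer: -963203/23122 ≈ -41.657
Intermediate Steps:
b = -21 (b = -6 - 15 = -21)
o(y) = 2*y
k = 7921/23122 ≈ 0.34257
o(b) + k = 2*(-21) + 7921/23122 = -42 + 7921/23122 = -963203/23122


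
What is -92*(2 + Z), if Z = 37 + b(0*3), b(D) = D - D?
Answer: -3588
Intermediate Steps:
b(D) = 0
Z = 37 (Z = 37 + 0 = 37)
-92*(2 + Z) = -92*(2 + 37) = -92*39 = -3588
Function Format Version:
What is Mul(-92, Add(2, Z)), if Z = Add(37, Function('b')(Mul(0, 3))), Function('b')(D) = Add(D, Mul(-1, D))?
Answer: -3588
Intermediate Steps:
Function('b')(D) = 0
Z = 37 (Z = Add(37, 0) = 37)
Mul(-92, Add(2, Z)) = Mul(-92, Add(2, 37)) = Mul(-92, 39) = -3588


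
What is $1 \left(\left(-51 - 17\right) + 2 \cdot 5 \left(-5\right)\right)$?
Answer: $-118$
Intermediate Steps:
$1 \left(\left(-51 - 17\right) + 2 \cdot 5 \left(-5\right)\right) = 1 \left(\left(-51 - 17\right) + 10 \left(-5\right)\right) = 1 \left(-68 - 50\right) = 1 \left(-118\right) = -118$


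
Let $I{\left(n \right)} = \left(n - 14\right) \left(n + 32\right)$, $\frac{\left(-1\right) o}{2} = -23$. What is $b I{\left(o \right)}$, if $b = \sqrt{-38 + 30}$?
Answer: $4992 i \sqrt{2} \approx 7059.8 i$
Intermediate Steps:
$o = 46$ ($o = \left(-2\right) \left(-23\right) = 46$)
$I{\left(n \right)} = \left(-14 + n\right) \left(32 + n\right)$
$b = 2 i \sqrt{2}$ ($b = \sqrt{-8} = 2 i \sqrt{2} \approx 2.8284 i$)
$b I{\left(o \right)} = 2 i \sqrt{2} \left(-448 + 46^{2} + 18 \cdot 46\right) = 2 i \sqrt{2} \left(-448 + 2116 + 828\right) = 2 i \sqrt{2} \cdot 2496 = 4992 i \sqrt{2}$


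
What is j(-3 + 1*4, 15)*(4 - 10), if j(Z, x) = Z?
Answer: -6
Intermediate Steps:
j(-3 + 1*4, 15)*(4 - 10) = (-3 + 1*4)*(4 - 10) = (-3 + 4)*(-6) = 1*(-6) = -6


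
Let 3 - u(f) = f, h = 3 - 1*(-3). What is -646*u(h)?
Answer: 1938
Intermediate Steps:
h = 6 (h = 3 + 3 = 6)
u(f) = 3 - f
-646*u(h) = -646*(3 - 1*6) = -646*(3 - 6) = -646*(-3) = 1938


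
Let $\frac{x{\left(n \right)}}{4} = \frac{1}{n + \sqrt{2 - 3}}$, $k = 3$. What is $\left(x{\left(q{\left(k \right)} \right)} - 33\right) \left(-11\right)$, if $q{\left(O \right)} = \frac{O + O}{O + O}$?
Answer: $341 + 22 i \approx 341.0 + 22.0 i$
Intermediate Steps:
$q{\left(O \right)} = 1$ ($q{\left(O \right)} = \frac{2 O}{2 O} = 2 O \frac{1}{2 O} = 1$)
$x{\left(n \right)} = \frac{4}{i + n}$ ($x{\left(n \right)} = \frac{4}{n + \sqrt{2 - 3}} = \frac{4}{n + \sqrt{-1}} = \frac{4}{n + i} = \frac{4}{i + n}$)
$\left(x{\left(q{\left(k \right)} \right)} - 33\right) \left(-11\right) = \left(\frac{4}{i + 1} - 33\right) \left(-11\right) = \left(\frac{4}{1 + i} - 33\right) \left(-11\right) = \left(4 \frac{1 - i}{2} - 33\right) \left(-11\right) = \left(2 \left(1 - i\right) - 33\right) \left(-11\right) = \left(-33 + 2 \left(1 - i\right)\right) \left(-11\right) = 363 - 22 \left(1 - i\right)$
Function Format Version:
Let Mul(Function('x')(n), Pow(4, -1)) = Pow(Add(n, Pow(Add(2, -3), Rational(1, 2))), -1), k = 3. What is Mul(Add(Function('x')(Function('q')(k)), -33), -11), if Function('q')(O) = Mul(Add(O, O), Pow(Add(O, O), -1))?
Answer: Add(341, Mul(22, I)) ≈ Add(341.00, Mul(22.000, I))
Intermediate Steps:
Function('q')(O) = 1 (Function('q')(O) = Mul(Mul(2, O), Pow(Mul(2, O), -1)) = Mul(Mul(2, O), Mul(Rational(1, 2), Pow(O, -1))) = 1)
Function('x')(n) = Mul(4, Pow(Add(I, n), -1)) (Function('x')(n) = Mul(4, Pow(Add(n, Pow(Add(2, -3), Rational(1, 2))), -1)) = Mul(4, Pow(Add(n, Pow(-1, Rational(1, 2))), -1)) = Mul(4, Pow(Add(n, I), -1)) = Mul(4, Pow(Add(I, n), -1)))
Mul(Add(Function('x')(Function('q')(k)), -33), -11) = Mul(Add(Mul(4, Pow(Add(I, 1), -1)), -33), -11) = Mul(Add(Mul(4, Pow(Add(1, I), -1)), -33), -11) = Mul(Add(Mul(4, Mul(Rational(1, 2), Add(1, Mul(-1, I)))), -33), -11) = Mul(Add(Mul(2, Add(1, Mul(-1, I))), -33), -11) = Mul(Add(-33, Mul(2, Add(1, Mul(-1, I)))), -11) = Add(363, Mul(-22, Add(1, Mul(-1, I))))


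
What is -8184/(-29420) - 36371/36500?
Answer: -38565941/53691500 ≈ -0.71829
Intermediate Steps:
-8184/(-29420) - 36371/36500 = -8184*(-1/29420) - 36371*1/36500 = 2046/7355 - 36371/36500 = -38565941/53691500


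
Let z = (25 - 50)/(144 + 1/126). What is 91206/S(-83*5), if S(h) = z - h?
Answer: 330986574/1505405 ≈ 219.87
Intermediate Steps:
z = -630/3629 (z = -25/(144 + 1/126) = -25/18145/126 = -25*126/18145 = -630/3629 ≈ -0.17360)
S(h) = -630/3629 - h
91206/S(-83*5) = 91206/(-630/3629 - (-83)*5) = 91206/(-630/3629 - 1*(-415)) = 91206/(-630/3629 + 415) = 91206/(1505405/3629) = 91206*(3629/1505405) = 330986574/1505405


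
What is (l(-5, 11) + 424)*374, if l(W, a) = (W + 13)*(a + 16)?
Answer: 239360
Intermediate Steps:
l(W, a) = (13 + W)*(16 + a)
(l(-5, 11) + 424)*374 = ((208 + 13*11 + 16*(-5) - 5*11) + 424)*374 = ((208 + 143 - 80 - 55) + 424)*374 = (216 + 424)*374 = 640*374 = 239360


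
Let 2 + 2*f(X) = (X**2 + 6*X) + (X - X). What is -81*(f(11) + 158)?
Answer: -40581/2 ≈ -20291.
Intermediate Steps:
f(X) = -1 + X**2/2 + 3*X (f(X) = -1 + ((X**2 + 6*X) + (X - X))/2 = -1 + ((X**2 + 6*X) + 0)/2 = -1 + (X**2 + 6*X)/2 = -1 + (X**2/2 + 3*X) = -1 + X**2/2 + 3*X)
-81*(f(11) + 158) = -81*((-1 + (1/2)*11**2 + 3*11) + 158) = -81*((-1 + (1/2)*121 + 33) + 158) = -81*((-1 + 121/2 + 33) + 158) = -81*(185/2 + 158) = -81*501/2 = -40581/2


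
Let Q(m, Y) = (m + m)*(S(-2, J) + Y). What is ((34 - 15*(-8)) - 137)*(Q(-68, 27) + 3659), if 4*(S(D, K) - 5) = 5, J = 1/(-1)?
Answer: -14671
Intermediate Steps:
J = -1 (J = 1*(-1) = -1)
S(D, K) = 25/4 (S(D, K) = 5 + (¼)*5 = 5 + 5/4 = 25/4)
Q(m, Y) = 2*m*(25/4 + Y) (Q(m, Y) = (m + m)*(25/4 + Y) = (2*m)*(25/4 + Y) = 2*m*(25/4 + Y))
((34 - 15*(-8)) - 137)*(Q(-68, 27) + 3659) = ((34 - 15*(-8)) - 137)*((½)*(-68)*(25 + 4*27) + 3659) = ((34 + 120) - 137)*((½)*(-68)*(25 + 108) + 3659) = (154 - 137)*((½)*(-68)*133 + 3659) = 17*(-4522 + 3659) = 17*(-863) = -14671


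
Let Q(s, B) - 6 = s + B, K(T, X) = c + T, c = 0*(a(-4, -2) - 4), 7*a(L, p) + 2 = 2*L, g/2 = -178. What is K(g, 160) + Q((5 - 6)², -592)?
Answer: -941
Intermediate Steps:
g = -356 (g = 2*(-178) = -356)
a(L, p) = -2/7 + 2*L/7 (a(L, p) = -2/7 + (2*L)/7 = -2/7 + 2*L/7)
c = 0 (c = 0*((-2/7 + (2/7)*(-4)) - 4) = 0*((-2/7 - 8/7) - 4) = 0*(-10/7 - 4) = 0*(-38/7) = 0)
K(T, X) = T (K(T, X) = 0 + T = T)
Q(s, B) = 6 + B + s (Q(s, B) = 6 + (s + B) = 6 + (B + s) = 6 + B + s)
K(g, 160) + Q((5 - 6)², -592) = -356 + (6 - 592 + (5 - 6)²) = -356 + (6 - 592 + (-1)²) = -356 + (6 - 592 + 1) = -356 - 585 = -941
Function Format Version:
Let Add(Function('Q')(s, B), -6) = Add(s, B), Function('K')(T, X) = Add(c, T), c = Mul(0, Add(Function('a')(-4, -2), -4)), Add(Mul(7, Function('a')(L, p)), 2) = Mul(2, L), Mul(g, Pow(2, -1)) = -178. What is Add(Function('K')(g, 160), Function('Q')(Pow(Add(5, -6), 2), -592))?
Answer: -941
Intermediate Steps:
g = -356 (g = Mul(2, -178) = -356)
Function('a')(L, p) = Add(Rational(-2, 7), Mul(Rational(2, 7), L)) (Function('a')(L, p) = Add(Rational(-2, 7), Mul(Rational(1, 7), Mul(2, L))) = Add(Rational(-2, 7), Mul(Rational(2, 7), L)))
c = 0 (c = Mul(0, Add(Add(Rational(-2, 7), Mul(Rational(2, 7), -4)), -4)) = Mul(0, Add(Add(Rational(-2, 7), Rational(-8, 7)), -4)) = Mul(0, Add(Rational(-10, 7), -4)) = Mul(0, Rational(-38, 7)) = 0)
Function('K')(T, X) = T (Function('K')(T, X) = Add(0, T) = T)
Function('Q')(s, B) = Add(6, B, s) (Function('Q')(s, B) = Add(6, Add(s, B)) = Add(6, Add(B, s)) = Add(6, B, s))
Add(Function('K')(g, 160), Function('Q')(Pow(Add(5, -6), 2), -592)) = Add(-356, Add(6, -592, Pow(Add(5, -6), 2))) = Add(-356, Add(6, -592, Pow(-1, 2))) = Add(-356, Add(6, -592, 1)) = Add(-356, -585) = -941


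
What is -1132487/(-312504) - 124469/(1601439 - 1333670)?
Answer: 264347851127/83678883576 ≈ 3.1591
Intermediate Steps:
-1132487/(-312504) - 124469/(1601439 - 1333670) = -1132487*(-1/312504) - 124469/267769 = 1132487/312504 - 124469*1/267769 = 1132487/312504 - 124469/267769 = 264347851127/83678883576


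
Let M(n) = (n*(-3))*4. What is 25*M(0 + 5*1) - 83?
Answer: -1583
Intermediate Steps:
M(n) = -12*n (M(n) = -3*n*4 = -12*n)
25*M(0 + 5*1) - 83 = 25*(-12*(0 + 5*1)) - 83 = 25*(-12*(0 + 5)) - 83 = 25*(-12*5) - 83 = 25*(-60) - 83 = -1500 - 83 = -1583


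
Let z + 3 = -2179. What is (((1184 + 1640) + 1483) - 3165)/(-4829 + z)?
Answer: -1142/7011 ≈ -0.16289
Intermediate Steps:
z = -2182 (z = -3 - 2179 = -2182)
(((1184 + 1640) + 1483) - 3165)/(-4829 + z) = (((1184 + 1640) + 1483) - 3165)/(-4829 - 2182) = ((2824 + 1483) - 3165)/(-7011) = (4307 - 3165)*(-1/7011) = 1142*(-1/7011) = -1142/7011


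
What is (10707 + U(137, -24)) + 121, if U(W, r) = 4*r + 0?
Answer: 10732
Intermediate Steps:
U(W, r) = 4*r
(10707 + U(137, -24)) + 121 = (10707 + 4*(-24)) + 121 = (10707 - 96) + 121 = 10611 + 121 = 10732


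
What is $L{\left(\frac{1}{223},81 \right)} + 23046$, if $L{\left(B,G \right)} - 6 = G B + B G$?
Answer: $\frac{5140758}{223} \approx 23053.0$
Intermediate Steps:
$L{\left(B,G \right)} = 6 + 2 B G$ ($L{\left(B,G \right)} = 6 + \left(G B + B G\right) = 6 + \left(B G + B G\right) = 6 + 2 B G$)
$L{\left(\frac{1}{223},81 \right)} + 23046 = \left(6 + 2 \cdot \frac{1}{223} \cdot 81\right) + 23046 = \left(6 + \frac{162}{223}\right) + 23046 = \frac{1500}{223} + 23046 = \frac{5140758}{223}$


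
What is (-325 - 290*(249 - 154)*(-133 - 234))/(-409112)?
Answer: -10110525/409112 ≈ -24.713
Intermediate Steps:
(-325 - 290*(249 - 154)*(-133 - 234))/(-409112) = (-325 - 27550*(-367))*(-1/409112) = (-325 - 290*(-34865))*(-1/409112) = (-325 + 10110850)*(-1/409112) = 10110525*(-1/409112) = -10110525/409112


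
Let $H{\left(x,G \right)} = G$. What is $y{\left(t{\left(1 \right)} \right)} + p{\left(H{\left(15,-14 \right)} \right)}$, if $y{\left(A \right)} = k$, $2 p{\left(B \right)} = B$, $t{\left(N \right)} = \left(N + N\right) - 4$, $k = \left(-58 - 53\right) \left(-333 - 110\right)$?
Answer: $49166$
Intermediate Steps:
$k = 49173$ ($k = \left(-111\right) \left(-443\right) = 49173$)
$t{\left(N \right)} = -4 + 2 N$ ($t{\left(N \right)} = 2 N - 4 = -4 + 2 N$)
$p{\left(B \right)} = \frac{B}{2}$
$y{\left(A \right)} = 49173$
$y{\left(t{\left(1 \right)} \right)} + p{\left(H{\left(15,-14 \right)} \right)} = 49173 + \frac{1}{2} \left(-14\right) = 49173 - 7 = 49166$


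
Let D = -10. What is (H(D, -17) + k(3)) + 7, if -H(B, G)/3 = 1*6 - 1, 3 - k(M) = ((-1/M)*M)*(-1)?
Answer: -6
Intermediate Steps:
k(M) = 2 (k(M) = 3 - (-1/M)*M*(-1) = 3 - (-1)*(-1) = 3 - 1*1 = 3 - 1 = 2)
H(B, G) = -15 (H(B, G) = -3*(1*6 - 1) = -3*(6 - 1) = -3*5 = -15)
(H(D, -17) + k(3)) + 7 = (-15 + 2) + 7 = -13 + 7 = -6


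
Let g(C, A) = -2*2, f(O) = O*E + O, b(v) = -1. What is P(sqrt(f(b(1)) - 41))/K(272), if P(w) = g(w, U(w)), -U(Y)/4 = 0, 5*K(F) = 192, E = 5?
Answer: -5/48 ≈ -0.10417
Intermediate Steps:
K(F) = 192/5 (K(F) = (1/5)*192 = 192/5)
U(Y) = 0 (U(Y) = -4*0 = 0)
f(O) = 6*O (f(O) = O*5 + O = 5*O + O = 6*O)
g(C, A) = -4
P(w) = -4
P(sqrt(f(b(1)) - 41))/K(272) = -4/192/5 = -4*5/192 = -5/48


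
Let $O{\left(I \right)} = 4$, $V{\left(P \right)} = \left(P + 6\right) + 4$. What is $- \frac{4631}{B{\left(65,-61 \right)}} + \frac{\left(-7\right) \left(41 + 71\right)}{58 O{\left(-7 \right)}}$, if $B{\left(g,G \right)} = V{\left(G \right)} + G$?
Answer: $\frac{123323}{3248} \approx 37.969$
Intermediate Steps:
$V{\left(P \right)} = 10 + P$ ($V{\left(P \right)} = \left(6 + P\right) + 4 = 10 + P$)
$B{\left(g,G \right)} = 10 + 2 G$ ($B{\left(g,G \right)} = \left(10 + G\right) + G = 10 + 2 G$)
$- \frac{4631}{B{\left(65,-61 \right)}} + \frac{\left(-7\right) \left(41 + 71\right)}{58 O{\left(-7 \right)}} = - \frac{4631}{10 + 2 \left(-61\right)} + \frac{\left(-7\right) \left(41 + 71\right)}{58 \cdot 4} = - \frac{4631}{10 - 122} + \frac{\left(-7\right) 112}{232} = - \frac{4631}{-112} - \frac{98}{29} = \left(-4631\right) \left(- \frac{1}{112}\right) - \frac{98}{29} = \frac{4631}{112} - \frac{98}{29} = \frac{123323}{3248}$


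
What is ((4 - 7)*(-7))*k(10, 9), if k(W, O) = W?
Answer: 210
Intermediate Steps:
((4 - 7)*(-7))*k(10, 9) = ((4 - 7)*(-7))*10 = -3*(-7)*10 = 21*10 = 210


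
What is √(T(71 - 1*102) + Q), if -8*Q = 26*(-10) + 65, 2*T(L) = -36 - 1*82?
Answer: I*√554/4 ≈ 5.8843*I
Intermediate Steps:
T(L) = -59 (T(L) = (-36 - 1*82)/2 = (-36 - 82)/2 = (½)*(-118) = -59)
Q = 195/8 (Q = -(26*(-10) + 65)/8 = -(-260 + 65)/8 = -⅛*(-195) = 195/8 ≈ 24.375)
√(T(71 - 1*102) + Q) = √(-59 + 195/8) = √(-277/8) = I*√554/4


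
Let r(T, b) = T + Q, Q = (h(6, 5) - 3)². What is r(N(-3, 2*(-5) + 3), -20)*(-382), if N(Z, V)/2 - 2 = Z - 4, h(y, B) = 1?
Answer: 2292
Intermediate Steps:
Q = 4 (Q = (1 - 3)² = (-2)² = 4)
N(Z, V) = -4 + 2*Z (N(Z, V) = 4 + 2*(Z - 4) = 4 + 2*(-4 + Z) = 4 + (-8 + 2*Z) = -4 + 2*Z)
r(T, b) = 4 + T (r(T, b) = T + 4 = 4 + T)
r(N(-3, 2*(-5) + 3), -20)*(-382) = (4 + (-4 + 2*(-3)))*(-382) = (4 + (-4 - 6))*(-382) = (4 - 10)*(-382) = -6*(-382) = 2292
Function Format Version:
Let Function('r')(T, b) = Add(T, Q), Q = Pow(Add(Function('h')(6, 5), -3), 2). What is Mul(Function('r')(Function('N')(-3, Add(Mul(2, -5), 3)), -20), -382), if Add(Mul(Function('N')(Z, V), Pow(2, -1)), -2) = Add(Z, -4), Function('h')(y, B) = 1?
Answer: 2292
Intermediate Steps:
Q = 4 (Q = Pow(Add(1, -3), 2) = Pow(-2, 2) = 4)
Function('N')(Z, V) = Add(-4, Mul(2, Z)) (Function('N')(Z, V) = Add(4, Mul(2, Add(Z, -4))) = Add(4, Mul(2, Add(-4, Z))) = Add(4, Add(-8, Mul(2, Z))) = Add(-4, Mul(2, Z)))
Function('r')(T, b) = Add(4, T) (Function('r')(T, b) = Add(T, 4) = Add(4, T))
Mul(Function('r')(Function('N')(-3, Add(Mul(2, -5), 3)), -20), -382) = Mul(Add(4, Add(-4, Mul(2, -3))), -382) = Mul(Add(4, Add(-4, -6)), -382) = Mul(Add(4, -10), -382) = Mul(-6, -382) = 2292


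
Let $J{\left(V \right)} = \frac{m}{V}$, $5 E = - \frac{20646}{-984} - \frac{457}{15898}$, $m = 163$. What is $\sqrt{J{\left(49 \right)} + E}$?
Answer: $\frac{\sqrt{156494987204999}}{4562726} \approx 2.7417$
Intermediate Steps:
$E = \frac{5463007}{1303636}$ ($E = \frac{- \frac{20646}{-984} - \frac{457}{15898}}{5} = \frac{\left(-20646\right) \left(- \frac{1}{984}\right) - \frac{457}{15898}}{5} = \frac{\frac{3441}{164} - \frac{457}{15898}}{5} = \frac{1}{5} \cdot \frac{27315035}{1303636} = \frac{5463007}{1303636} \approx 4.1906$)
$J{\left(V \right)} = \frac{163}{V}$
$\sqrt{J{\left(49 \right)} + E} = \sqrt{\frac{163}{49} + \frac{5463007}{1303636}} = \sqrt{\frac{480180011}{63878164}} = \frac{\sqrt{156494987204999}}{4562726}$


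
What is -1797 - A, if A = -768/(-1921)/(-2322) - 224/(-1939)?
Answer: -370078668571/205929279 ≈ -1797.1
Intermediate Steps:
A = 23754208/205929279 (A = -768*(-1/1921)*(-1/2322) - 224*(-1/1939) = (768/1921)*(-1/2322) + 32/277 = -128/743427 + 32/277 = 23754208/205929279 ≈ 0.11535)
-1797 - A = -1797 - 1*23754208/205929279 = -1797 - 23754208/205929279 = -370078668571/205929279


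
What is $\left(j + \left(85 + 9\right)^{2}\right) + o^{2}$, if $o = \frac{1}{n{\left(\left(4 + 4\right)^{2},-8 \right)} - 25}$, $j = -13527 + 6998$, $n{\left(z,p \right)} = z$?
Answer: $\frac{3508948}{1521} \approx 2307.0$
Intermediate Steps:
$j = -6529$
$o = \frac{1}{39}$ ($o = \frac{1}{\left(4 + 4\right)^{2} - 25} = \frac{1}{8^{2} - 25} = \frac{1}{64 - 25} = \frac{1}{39} \approx 0.025641$)
$\left(j + \left(85 + 9\right)^{2}\right) + o^{2} = \left(-6529 + \left(85 + 9\right)^{2}\right) + \left(\frac{1}{39}\right)^{2} = \left(-6529 + 94^{2}\right) + \frac{1}{1521} = \left(-6529 + 8836\right) + \frac{1}{1521} = 2307 + \frac{1}{1521} = \frac{3508948}{1521}$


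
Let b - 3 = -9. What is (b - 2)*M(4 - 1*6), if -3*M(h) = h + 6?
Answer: 32/3 ≈ 10.667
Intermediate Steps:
M(h) = -2 - h/3 (M(h) = -(h + 6)/3 = -(6 + h)/3 = -2 - h/3)
b = -6 (b = 3 - 9 = -6)
(b - 2)*M(4 - 1*6) = (-6 - 2)*(-2 - (4 - 1*6)/3) = -8*(-2 - (4 - 6)/3) = -8*(-2 - 1/3*(-2)) = -8*(-2 + 2/3) = -8*(-4/3) = 32/3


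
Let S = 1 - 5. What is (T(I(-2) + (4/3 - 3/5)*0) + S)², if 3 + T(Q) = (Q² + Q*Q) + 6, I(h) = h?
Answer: 49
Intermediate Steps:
S = -4
T(Q) = 3 + 2*Q² (T(Q) = -3 + ((Q² + Q*Q) + 6) = -3 + ((Q² + Q²) + 6) = -3 + (2*Q² + 6) = -3 + (6 + 2*Q²) = 3 + 2*Q²)
(T(I(-2) + (4/3 - 3/5)*0) + S)² = ((3 + 2*(-2 + (4/3 - 3/5)*0)²) - 4)² = ((3 + 2*(-2 + (4*(⅓) - 3*⅕)*0)²) - 4)² = ((3 + 2*(-2 + (4/3 - ⅗)*0)²) - 4)² = ((3 + 2*(-2 + (11/15)*0)²) - 4)² = ((3 + 2*(-2 + 0)²) - 4)² = ((3 + 2*(-2)²) - 4)² = ((3 + 2*4) - 4)² = ((3 + 8) - 4)² = (11 - 4)² = 7² = 49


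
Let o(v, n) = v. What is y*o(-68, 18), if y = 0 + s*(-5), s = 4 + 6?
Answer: 3400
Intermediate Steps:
s = 10
y = -50 (y = 0 + 10*(-5) = 0 - 50 = -50)
y*o(-68, 18) = -50*(-68) = 3400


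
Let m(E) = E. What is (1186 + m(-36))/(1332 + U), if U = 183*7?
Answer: 1150/2613 ≈ 0.44011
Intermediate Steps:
U = 1281
(1186 + m(-36))/(1332 + U) = (1186 - 36)/(1332 + 1281) = 1150/2613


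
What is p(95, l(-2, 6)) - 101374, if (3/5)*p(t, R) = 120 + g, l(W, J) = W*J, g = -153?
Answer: -101429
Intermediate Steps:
l(W, J) = J*W
p(t, R) = -55 (p(t, R) = 5*(120 - 153)/3 = (5/3)*(-33) = -55)
p(95, l(-2, 6)) - 101374 = -55 - 101374 = -101429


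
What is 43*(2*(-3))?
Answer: -258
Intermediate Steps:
43*(2*(-3)) = 43*(-6) = -258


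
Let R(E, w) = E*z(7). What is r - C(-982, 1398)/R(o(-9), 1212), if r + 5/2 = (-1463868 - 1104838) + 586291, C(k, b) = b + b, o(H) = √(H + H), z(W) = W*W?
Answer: -3964835/2 + 466*I*√2/49 ≈ -1.9824e+6 + 13.449*I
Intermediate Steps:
z(W) = W²
o(H) = √2*√H (o(H) = √(2*H) = √2*√H)
C(k, b) = 2*b
R(E, w) = 49*E (R(E, w) = E*7² = E*49 = 49*E)
r = -3964835/2 (r = -5/2 + ((-1463868 - 1104838) + 586291) = -5/2 + (-2568706 + 586291) = -5/2 - 1982415 = -3964835/2 ≈ -1.9824e+6)
r - C(-982, 1398)/R(o(-9), 1212) = -3964835/2 - 2*1398/(49*(√2*√(-9))) = -3964835/2 - 2796/(49*(√2*(3*I))) = -3964835/2 - 2796/(49*(3*I*√2)) = -3964835/2 - 2796/(147*I*√2) = -3964835/2 - 2796*(-I*√2/294) = -3964835/2 - (-466)*I*√2/49 = -3964835/2 + 466*I*√2/49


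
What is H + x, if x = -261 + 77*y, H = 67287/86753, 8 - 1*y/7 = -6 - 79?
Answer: 4326092385/86753 ≈ 49867.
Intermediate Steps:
y = 651 (y = 56 - 7*(-6 - 79) = 56 - 7*(-85) = 56 + 595 = 651)
H = 67287/86753 (H = 67287*(1/86753) = 67287/86753 ≈ 0.77562)
x = 49866 (x = -261 + 77*651 = -261 + 50127 = 49866)
H + x = 67287/86753 + 49866 = 4326092385/86753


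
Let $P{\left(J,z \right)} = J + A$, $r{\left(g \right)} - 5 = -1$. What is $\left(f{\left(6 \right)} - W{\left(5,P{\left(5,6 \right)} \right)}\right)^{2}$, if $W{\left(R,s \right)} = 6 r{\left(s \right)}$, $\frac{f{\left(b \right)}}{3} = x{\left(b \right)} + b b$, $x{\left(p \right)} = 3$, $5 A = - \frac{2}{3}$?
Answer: $8649$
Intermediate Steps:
$A = - \frac{2}{15}$ ($A = \frac{\left(-2\right) \frac{1}{3}}{5} = \frac{1}{5} \left(- \frac{2}{3}\right) = - \frac{2}{15} \approx -0.13333$)
$r{\left(g \right)} = 4$ ($r{\left(g \right)} = 5 - 1 = 4$)
$P{\left(J,z \right)} = - \frac{2}{15} + J$ ($P{\left(J,z \right)} = J - \frac{2}{15} = - \frac{2}{15} + J$)
$f{\left(b \right)} = 9 + 3 b^{2}$ ($f{\left(b \right)} = 3 \left(3 + b b\right) = 3 \left(3 + b^{2}\right) = 9 + 3 b^{2}$)
$W{\left(R,s \right)} = 24$ ($W{\left(R,s \right)} = 6 \cdot 4 = 24$)
$\left(f{\left(6 \right)} - W{\left(5,P{\left(5,6 \right)} \right)}\right)^{2} = \left(\left(9 + 3 \cdot 6^{2}\right) - 24\right)^{2} = \left(\left(9 + 3 \cdot 36\right) - 24\right)^{2} = \left(\left(9 + 108\right) - 24\right)^{2} = \left(117 - 24\right)^{2} = 93^{2} = 8649$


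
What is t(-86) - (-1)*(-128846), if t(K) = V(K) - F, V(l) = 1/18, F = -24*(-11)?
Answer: -2323979/18 ≈ -1.2911e+5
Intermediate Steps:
F = 264
V(l) = 1/18
t(K) = -4751/18 (t(K) = 1/18 - 1*264 = 1/18 - 264 = -4751/18)
t(-86) - (-1)*(-128846) = -4751/18 - (-1)*(-128846) = -4751/18 - 1*128846 = -4751/18 - 128846 = -2323979/18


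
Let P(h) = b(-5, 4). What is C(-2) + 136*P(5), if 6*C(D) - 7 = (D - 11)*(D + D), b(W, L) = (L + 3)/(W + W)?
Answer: -2561/30 ≈ -85.367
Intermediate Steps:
b(W, L) = (3 + L)/(2*W) (b(W, L) = (3 + L)/((2*W)) = (3 + L)*(1/(2*W)) = (3 + L)/(2*W))
P(h) = -7/10 (P(h) = (½)*(3 + 4)/(-5) = (½)*(-⅕)*7 = -7/10)
C(D) = 7/6 + D*(-11 + D)/3 (C(D) = 7/6 + ((D - 11)*(D + D))/6 = 7/6 + ((-11 + D)*(2*D))/6 = 7/6 + (2*D*(-11 + D))/6 = 7/6 + D*(-11 + D)/3)
C(-2) + 136*P(5) = (7/6 - 11/3*(-2) + (⅓)*(-2)²) + 136*(-7/10) = (7/6 + 22/3 + (⅓)*4) - 476/5 = (7/6 + 22/3 + 4/3) - 476/5 = 59/6 - 476/5 = -2561/30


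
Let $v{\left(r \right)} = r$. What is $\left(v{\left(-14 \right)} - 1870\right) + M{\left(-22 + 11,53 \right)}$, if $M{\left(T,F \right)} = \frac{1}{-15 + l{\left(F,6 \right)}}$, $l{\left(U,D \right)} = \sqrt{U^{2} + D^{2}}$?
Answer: $- \frac{987213}{524} + \frac{\sqrt{2845}}{2620} \approx -1884.0$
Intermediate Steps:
$l{\left(U,D \right)} = \sqrt{D^{2} + U^{2}}$
$M{\left(T,F \right)} = \frac{1}{-15 + \sqrt{36 + F^{2}}}$ ($M{\left(T,F \right)} = \frac{1}{-15 + \sqrt{6^{2} + F^{2}}} = \frac{1}{-15 + \sqrt{36 + F^{2}}}$)
$\left(v{\left(-14 \right)} - 1870\right) + M{\left(-22 + 11,53 \right)} = \left(-14 - 1870\right) + \frac{1}{-15 + \sqrt{36 + 53^{2}}} = -1884 + \frac{1}{-15 + \sqrt{36 + 2809}} = -1884 + \frac{1}{-15 + \sqrt{2845}}$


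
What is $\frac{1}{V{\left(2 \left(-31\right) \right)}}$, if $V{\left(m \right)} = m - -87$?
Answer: $\frac{1}{25} \approx 0.04$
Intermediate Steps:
$V{\left(m \right)} = 87 + m$ ($V{\left(m \right)} = m + 87 = 87 + m$)
$\frac{1}{V{\left(2 \left(-31\right) \right)}} = \frac{1}{87 + 2 \left(-31\right)} = \frac{1}{87 - 62} = \frac{1}{25}$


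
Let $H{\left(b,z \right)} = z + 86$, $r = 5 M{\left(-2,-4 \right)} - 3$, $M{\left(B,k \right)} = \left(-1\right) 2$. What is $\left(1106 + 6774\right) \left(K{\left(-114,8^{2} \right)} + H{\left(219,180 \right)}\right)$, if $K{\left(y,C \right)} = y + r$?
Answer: $1095320$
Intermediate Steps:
$M{\left(B,k \right)} = -2$
$r = -13$ ($r = 5 \left(-2\right) - 3 = -10 - 3 = -13$)
$H{\left(b,z \right)} = 86 + z$
$K{\left(y,C \right)} = -13 + y$ ($K{\left(y,C \right)} = y - 13 = -13 + y$)
$\left(1106 + 6774\right) \left(K{\left(-114,8^{2} \right)} + H{\left(219,180 \right)}\right) = \left(1106 + 6774\right) \left(\left(-13 - 114\right) + \left(86 + 180\right)\right) = 7880 \left(-127 + 266\right) = 7880 \cdot 139 = 1095320$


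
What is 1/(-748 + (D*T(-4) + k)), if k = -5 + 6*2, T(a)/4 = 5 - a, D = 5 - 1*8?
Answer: -1/849 ≈ -0.0011779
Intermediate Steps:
D = -3 (D = 5 - 8 = -3)
T(a) = 20 - 4*a (T(a) = 4*(5 - a) = 20 - 4*a)
k = 7 (k = -5 + 12 = 7)
1/(-748 + (D*T(-4) + k)) = 1/(-748 + (-3*(20 - 4*(-4)) + 7)) = 1/(-748 + (-3*(20 + 16) + 7)) = 1/(-748 + (-3*36 + 7)) = 1/(-748 + (-108 + 7)) = 1/(-748 - 101) = 1/(-849) = -1/849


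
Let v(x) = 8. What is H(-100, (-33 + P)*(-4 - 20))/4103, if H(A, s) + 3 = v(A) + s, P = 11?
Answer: 533/4103 ≈ 0.12990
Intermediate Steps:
H(A, s) = 5 + s (H(A, s) = -3 + (8 + s) = 5 + s)
H(-100, (-33 + P)*(-4 - 20))/4103 = (5 + (-33 + 11)*(-4 - 20))/4103 = (5 - 22*(-24))*(1/4103) = (5 + 528)*(1/4103) = 533*(1/4103) = 533/4103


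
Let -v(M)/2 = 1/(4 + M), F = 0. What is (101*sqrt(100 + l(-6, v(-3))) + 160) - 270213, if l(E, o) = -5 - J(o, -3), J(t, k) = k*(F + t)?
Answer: -270053 + 101*sqrt(89) ≈ -2.6910e+5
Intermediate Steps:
J(t, k) = k*t (J(t, k) = k*(0 + t) = k*t)
v(M) = -2/(4 + M)
l(E, o) = -5 + 3*o (l(E, o) = -5 - (-3)*o = -5 + 3*o)
(101*sqrt(100 + l(-6, v(-3))) + 160) - 270213 = (101*sqrt(100 + (-5 + 3*(-2/(4 - 3)))) + 160) - 270213 = (101*sqrt(100 + (-5 + 3*(-2/1))) + 160) - 270213 = (101*sqrt(100 + (-5 + 3*(-2*1))) + 160) - 270213 = (101*sqrt(100 + (-5 + 3*(-2))) + 160) - 270213 = (101*sqrt(100 + (-5 - 6)) + 160) - 270213 = (101*sqrt(100 - 11) + 160) - 270213 = (101*sqrt(89) + 160) - 270213 = (160 + 101*sqrt(89)) - 270213 = -270053 + 101*sqrt(89)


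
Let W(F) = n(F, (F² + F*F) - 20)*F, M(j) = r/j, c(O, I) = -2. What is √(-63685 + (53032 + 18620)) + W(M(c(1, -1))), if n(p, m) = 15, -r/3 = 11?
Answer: 495/2 + √7967 ≈ 336.76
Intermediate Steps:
r = -33 (r = -3*11 = -33)
M(j) = -33/j
W(F) = 15*F
√(-63685 + (53032 + 18620)) + W(M(c(1, -1))) = √(-63685 + (53032 + 18620)) + 15*(-33/(-2)) = √(-63685 + 71652) + 15*(-33*(-½)) = √7967 + 15*(33/2) = √7967 + 495/2 = 495/2 + √7967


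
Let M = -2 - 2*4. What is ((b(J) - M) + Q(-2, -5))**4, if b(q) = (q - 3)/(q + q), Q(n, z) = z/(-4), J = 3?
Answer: 4100625/256 ≈ 16018.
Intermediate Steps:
Q(n, z) = -z/4 (Q(n, z) = z*(-1/4) = -z/4)
b(q) = (-3 + q)/(2*q) (b(q) = (-3 + q)/((2*q)) = (-3 + q)*(1/(2*q)) = (-3 + q)/(2*q))
M = -10 (M = -2 - 1*8 = -2 - 8 = -10)
((b(J) - M) + Q(-2, -5))**4 = (((1/2)*(-3 + 3)/3 - 1*(-10)) - 1/4*(-5))**4 = (((1/2)*(1/3)*0 + 10) + 5/4)**4 = ((0 + 10) + 5/4)**4 = (10 + 5/4)**4 = (45/4)**4 = 4100625/256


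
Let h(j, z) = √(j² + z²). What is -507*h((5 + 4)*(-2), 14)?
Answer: -1014*√130 ≈ -11561.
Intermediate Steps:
-507*h((5 + 4)*(-2), 14) = -507*√(((5 + 4)*(-2))² + 14²) = -507*√((9*(-2))² + 196) = -507*√((-18)² + 196) = -507*√(324 + 196) = -1014*√130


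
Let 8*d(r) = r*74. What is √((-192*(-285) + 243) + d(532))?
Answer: 2*√14971 ≈ 244.71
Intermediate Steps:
d(r) = 37*r/4 (d(r) = (r*74)/8 = (74*r)/8 = 37*r/4)
√((-192*(-285) + 243) + d(532)) = √((-192*(-285) + 243) + (37/4)*532) = √((54720 + 243) + 4921) = √(54963 + 4921) = √59884 = 2*√14971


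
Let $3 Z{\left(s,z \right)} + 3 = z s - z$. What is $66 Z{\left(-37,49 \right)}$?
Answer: $-41030$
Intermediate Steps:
$Z{\left(s,z \right)} = -1 - \frac{z}{3} + \frac{s z}{3}$ ($Z{\left(s,z \right)} = -1 + \frac{z s - z}{3} = -1 + \frac{s z - z}{3} = -1 + \frac{- z + s z}{3} = -1 + \left(- \frac{z}{3} + \frac{s z}{3}\right) = -1 - \frac{z}{3} + \frac{s z}{3}$)
$66 Z{\left(-37,49 \right)} = 66 \left(-1 - \frac{49}{3} + \frac{1}{3} \left(-37\right) 49\right) = 66 \left(-1 - \frac{49}{3} - \frac{1813}{3}\right) = 66 \left(- \frac{1865}{3}\right) = -41030$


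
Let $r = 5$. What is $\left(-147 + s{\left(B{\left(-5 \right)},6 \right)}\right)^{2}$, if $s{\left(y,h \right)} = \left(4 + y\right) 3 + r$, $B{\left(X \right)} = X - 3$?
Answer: $23716$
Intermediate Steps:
$B{\left(X \right)} = -3 + X$
$s{\left(y,h \right)} = 17 + 3 y$ ($s{\left(y,h \right)} = \left(4 + y\right) 3 + 5 = \left(12 + 3 y\right) + 5 = 17 + 3 y$)
$\left(-147 + s{\left(B{\left(-5 \right)},6 \right)}\right)^{2} = \left(-147 + \left(17 + 3 \left(-3 - 5\right)\right)\right)^{2} = \left(-147 + \left(17 + 3 \left(-8\right)\right)\right)^{2} = \left(-147 + \left(17 - 24\right)\right)^{2} = \left(-147 - 7\right)^{2} = \left(-154\right)^{2} = 23716$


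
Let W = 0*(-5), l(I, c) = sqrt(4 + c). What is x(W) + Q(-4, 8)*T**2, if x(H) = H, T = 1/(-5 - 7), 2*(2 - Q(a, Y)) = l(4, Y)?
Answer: 1/72 - sqrt(3)/144 ≈ 0.0018608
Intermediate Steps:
Q(a, Y) = 2 - sqrt(4 + Y)/2
T = -1/12 (T = 1/(-12) = -1/12 ≈ -0.083333)
W = 0
x(W) + Q(-4, 8)*T**2 = 0 + (2 - sqrt(4 + 8)/2)*(-1/12)**2 = 0 + (2 - sqrt(3))*(1/144) = 0 + (1/72 - sqrt(3)/144) = 1/72 - sqrt(3)/144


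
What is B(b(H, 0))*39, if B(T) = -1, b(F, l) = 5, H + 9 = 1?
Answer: -39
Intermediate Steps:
H = -8 (H = -9 + 1 = -8)
B(b(H, 0))*39 = -1*39 = -39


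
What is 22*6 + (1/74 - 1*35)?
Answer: 7179/74 ≈ 97.014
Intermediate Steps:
22*6 + (1/74 - 1*35) = 132 + (1/74 - 35) = 132 - 2589/74 = 7179/74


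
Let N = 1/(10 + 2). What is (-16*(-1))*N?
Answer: 4/3 ≈ 1.3333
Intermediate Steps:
N = 1/12 ≈ 0.083333
(-16*(-1))*N = -16*(-1)*(1/12) = 16*(1/12) = 4/3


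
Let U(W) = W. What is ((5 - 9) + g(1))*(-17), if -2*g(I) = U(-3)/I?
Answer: 85/2 ≈ 42.500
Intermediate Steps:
g(I) = 3/(2*I) (g(I) = -(-3)/(2*I) = 3/(2*I))
((5 - 9) + g(1))*(-17) = ((5 - 9) + (3/2)/1)*(-17) = (-4 + (3/2)*1)*(-17) = (-4 + 3/2)*(-17) = -5/2*(-17) = 85/2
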